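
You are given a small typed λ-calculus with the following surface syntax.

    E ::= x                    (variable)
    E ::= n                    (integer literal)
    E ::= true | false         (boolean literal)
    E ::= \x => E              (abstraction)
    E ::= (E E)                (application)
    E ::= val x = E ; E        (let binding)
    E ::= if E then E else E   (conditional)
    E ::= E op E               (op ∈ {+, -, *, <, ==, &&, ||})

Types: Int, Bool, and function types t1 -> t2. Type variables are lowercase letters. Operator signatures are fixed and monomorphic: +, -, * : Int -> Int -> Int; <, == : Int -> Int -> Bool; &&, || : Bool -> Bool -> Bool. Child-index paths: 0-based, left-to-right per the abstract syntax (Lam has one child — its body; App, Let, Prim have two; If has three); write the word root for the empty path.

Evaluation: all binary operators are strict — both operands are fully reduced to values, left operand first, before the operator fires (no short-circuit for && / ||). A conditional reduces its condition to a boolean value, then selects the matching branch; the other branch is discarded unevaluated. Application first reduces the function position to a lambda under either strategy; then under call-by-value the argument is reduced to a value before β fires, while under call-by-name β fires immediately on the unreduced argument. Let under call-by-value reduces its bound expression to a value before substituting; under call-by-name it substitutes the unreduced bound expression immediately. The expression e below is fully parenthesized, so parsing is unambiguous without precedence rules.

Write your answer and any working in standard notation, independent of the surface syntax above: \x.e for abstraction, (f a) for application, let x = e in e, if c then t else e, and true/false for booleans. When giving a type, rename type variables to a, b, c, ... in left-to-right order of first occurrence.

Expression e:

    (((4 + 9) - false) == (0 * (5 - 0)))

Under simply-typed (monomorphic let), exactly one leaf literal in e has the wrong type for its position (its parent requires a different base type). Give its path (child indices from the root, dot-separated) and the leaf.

Trace:
  unify Int ~ Int
  unify Int ~ Int
  unify Int ~ Int
  unify Bool ~ Int
  FAIL: mismatch Bool ~ Int

Answer: 0.1 : false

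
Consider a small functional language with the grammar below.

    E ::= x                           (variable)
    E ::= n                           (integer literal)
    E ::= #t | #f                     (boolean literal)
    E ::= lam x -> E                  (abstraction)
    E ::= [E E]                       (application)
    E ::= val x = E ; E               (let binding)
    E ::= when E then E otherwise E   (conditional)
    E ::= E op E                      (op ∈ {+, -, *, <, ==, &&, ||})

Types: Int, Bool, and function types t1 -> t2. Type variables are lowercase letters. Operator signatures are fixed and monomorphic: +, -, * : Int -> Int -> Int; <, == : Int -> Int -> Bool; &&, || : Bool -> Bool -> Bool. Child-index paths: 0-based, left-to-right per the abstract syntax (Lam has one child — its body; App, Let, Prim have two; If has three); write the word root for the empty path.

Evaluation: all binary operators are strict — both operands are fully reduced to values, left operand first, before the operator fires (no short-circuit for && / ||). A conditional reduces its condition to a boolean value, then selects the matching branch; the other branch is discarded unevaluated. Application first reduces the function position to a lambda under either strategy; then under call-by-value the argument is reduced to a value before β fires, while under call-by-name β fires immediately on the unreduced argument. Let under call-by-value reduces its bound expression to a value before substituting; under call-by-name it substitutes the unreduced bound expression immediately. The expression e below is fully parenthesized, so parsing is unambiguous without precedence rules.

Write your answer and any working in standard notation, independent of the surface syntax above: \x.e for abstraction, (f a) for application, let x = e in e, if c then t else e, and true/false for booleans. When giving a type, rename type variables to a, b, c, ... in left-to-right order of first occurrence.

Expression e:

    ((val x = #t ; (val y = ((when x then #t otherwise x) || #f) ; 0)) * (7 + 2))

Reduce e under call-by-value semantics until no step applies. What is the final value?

Trace:
step 0: ((let x = true in (let y = ((if x then true else x) || false) in 0)) * (7 + 2))
step 1: [let@0] ((let y = ((if true then true else true) || false) in 0) * (7 + 2))
step 2: [if@0.0.0] ((let y = (true || false) in 0) * (7 + 2))
step 3: [delta@0.0] ((let y = true in 0) * (7 + 2))
step 4: [let@0] (0 * (7 + 2))
step 5: [delta@1] (0 * 9)
step 6: [delta@root] 0

Answer: 0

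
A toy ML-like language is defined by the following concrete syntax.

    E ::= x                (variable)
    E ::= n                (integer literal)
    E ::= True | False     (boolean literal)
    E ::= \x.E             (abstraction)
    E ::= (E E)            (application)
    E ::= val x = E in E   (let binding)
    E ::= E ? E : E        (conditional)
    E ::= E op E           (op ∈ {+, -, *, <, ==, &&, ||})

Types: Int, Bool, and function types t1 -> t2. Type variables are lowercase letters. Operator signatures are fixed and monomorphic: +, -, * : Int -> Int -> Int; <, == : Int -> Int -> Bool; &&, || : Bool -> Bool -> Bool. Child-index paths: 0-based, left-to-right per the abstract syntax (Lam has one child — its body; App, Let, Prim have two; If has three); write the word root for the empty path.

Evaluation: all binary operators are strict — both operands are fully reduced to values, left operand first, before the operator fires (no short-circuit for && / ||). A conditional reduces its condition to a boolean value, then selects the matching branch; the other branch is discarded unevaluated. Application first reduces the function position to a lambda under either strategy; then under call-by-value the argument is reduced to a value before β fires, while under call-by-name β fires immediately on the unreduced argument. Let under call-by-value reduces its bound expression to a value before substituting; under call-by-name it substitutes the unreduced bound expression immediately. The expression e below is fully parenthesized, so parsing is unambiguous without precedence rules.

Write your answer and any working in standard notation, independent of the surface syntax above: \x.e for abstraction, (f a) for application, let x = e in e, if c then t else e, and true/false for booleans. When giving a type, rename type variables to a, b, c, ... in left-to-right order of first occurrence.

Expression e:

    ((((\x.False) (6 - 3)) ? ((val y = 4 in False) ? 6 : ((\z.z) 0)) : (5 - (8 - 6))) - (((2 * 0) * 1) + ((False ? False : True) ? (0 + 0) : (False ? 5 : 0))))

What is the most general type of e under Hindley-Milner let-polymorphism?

Working:
\x._ : a -> Bool
  unify Int ~ Int
  unify Int ~ Int
  unify a -> Bool ~ Int -> b
  unify a ~ Int
  unify Bool ~ b
_ _ : Bool
  unify Bool ~ Bool
let y : Int
  unify Bool ~ Bool
z : c
\z._ : c -> c
  unify c -> c ~ Int -> d
  unify c ~ Int
  unify Int ~ d
_ _ : Int
  unify Int ~ Int
  unify Int ~ Int
  unify Int ~ Int
  unify Int ~ Int
  unify Int ~ Int
  unify Int ~ Int
  unify Int ~ Int
  unify Int ~ Int
  unify Int ~ Int
  unify Int ~ Int
  unify Int ~ Int
  unify Int ~ Int
  unify Bool ~ Bool
  unify Bool ~ Bool
  unify Bool ~ Bool
  unify Int ~ Int
  unify Int ~ Int
  unify Bool ~ Bool
  unify Int ~ Int
  unify Int ~ Int
  unify Int ~ Int
  unify Int ~ Int

Answer: Int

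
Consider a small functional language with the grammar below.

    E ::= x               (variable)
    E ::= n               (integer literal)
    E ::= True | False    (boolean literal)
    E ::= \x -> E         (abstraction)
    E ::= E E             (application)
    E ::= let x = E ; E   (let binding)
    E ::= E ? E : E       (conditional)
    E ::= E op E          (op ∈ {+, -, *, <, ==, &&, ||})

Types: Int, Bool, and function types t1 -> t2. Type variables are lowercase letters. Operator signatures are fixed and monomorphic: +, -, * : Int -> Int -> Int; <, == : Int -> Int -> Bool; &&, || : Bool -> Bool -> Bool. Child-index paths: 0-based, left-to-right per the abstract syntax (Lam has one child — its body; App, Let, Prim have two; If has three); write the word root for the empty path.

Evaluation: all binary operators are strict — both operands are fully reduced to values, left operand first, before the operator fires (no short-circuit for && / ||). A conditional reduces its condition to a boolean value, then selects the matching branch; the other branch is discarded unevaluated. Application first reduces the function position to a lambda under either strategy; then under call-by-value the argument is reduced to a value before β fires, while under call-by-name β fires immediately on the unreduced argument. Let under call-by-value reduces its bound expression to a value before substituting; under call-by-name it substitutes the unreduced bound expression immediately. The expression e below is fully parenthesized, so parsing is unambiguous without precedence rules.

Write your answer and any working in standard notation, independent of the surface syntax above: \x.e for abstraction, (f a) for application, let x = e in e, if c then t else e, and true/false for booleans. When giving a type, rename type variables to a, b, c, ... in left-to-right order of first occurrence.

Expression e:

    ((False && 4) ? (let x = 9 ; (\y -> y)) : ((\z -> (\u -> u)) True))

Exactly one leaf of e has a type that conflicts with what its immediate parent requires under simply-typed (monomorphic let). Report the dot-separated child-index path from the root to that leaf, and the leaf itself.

Trace:
  unify Bool ~ Bool
  unify Int ~ Bool
  FAIL: mismatch Int ~ Bool

Answer: 0.1 : 4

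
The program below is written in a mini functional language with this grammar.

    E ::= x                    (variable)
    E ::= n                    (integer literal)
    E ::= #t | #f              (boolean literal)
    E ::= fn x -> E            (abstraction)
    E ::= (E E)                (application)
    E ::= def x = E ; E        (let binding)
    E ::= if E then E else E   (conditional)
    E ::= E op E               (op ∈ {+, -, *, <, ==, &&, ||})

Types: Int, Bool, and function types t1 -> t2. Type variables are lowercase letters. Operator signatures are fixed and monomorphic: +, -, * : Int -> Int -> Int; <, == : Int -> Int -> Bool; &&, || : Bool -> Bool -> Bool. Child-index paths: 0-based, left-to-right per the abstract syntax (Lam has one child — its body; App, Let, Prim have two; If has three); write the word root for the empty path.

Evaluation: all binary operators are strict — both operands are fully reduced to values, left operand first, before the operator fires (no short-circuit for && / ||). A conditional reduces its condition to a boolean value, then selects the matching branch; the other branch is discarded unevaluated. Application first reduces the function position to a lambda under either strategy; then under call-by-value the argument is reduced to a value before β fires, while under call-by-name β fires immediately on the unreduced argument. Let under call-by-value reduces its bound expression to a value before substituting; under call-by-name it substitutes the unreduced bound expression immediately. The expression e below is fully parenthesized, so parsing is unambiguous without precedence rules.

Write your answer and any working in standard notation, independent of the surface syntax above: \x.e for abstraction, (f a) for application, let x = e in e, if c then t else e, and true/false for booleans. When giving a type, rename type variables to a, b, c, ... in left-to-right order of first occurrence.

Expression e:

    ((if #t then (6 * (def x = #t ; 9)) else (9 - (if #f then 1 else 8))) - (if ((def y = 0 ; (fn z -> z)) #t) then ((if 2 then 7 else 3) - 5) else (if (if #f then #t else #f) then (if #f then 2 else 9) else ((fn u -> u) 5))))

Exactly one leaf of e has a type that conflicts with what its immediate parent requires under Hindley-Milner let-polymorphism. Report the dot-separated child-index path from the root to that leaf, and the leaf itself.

Answer: 1.1.0.0 : 2

Working:
  unify Bool ~ Bool
  unify Int ~ Int
let x : Bool
  unify Int ~ Int
  unify Int ~ Int
  unify Bool ~ Bool
  unify Int ~ Int
  unify Int ~ Int
  unify Int ~ Int
  unify Int ~ Int
let y : Int
z : a
\z._ : a -> a
  unify a -> a ~ Bool -> b
  unify a ~ Bool
  unify Bool ~ b
_ _ : Bool
  unify Bool ~ Bool
  unify Int ~ Bool
  FAIL: mismatch Int ~ Bool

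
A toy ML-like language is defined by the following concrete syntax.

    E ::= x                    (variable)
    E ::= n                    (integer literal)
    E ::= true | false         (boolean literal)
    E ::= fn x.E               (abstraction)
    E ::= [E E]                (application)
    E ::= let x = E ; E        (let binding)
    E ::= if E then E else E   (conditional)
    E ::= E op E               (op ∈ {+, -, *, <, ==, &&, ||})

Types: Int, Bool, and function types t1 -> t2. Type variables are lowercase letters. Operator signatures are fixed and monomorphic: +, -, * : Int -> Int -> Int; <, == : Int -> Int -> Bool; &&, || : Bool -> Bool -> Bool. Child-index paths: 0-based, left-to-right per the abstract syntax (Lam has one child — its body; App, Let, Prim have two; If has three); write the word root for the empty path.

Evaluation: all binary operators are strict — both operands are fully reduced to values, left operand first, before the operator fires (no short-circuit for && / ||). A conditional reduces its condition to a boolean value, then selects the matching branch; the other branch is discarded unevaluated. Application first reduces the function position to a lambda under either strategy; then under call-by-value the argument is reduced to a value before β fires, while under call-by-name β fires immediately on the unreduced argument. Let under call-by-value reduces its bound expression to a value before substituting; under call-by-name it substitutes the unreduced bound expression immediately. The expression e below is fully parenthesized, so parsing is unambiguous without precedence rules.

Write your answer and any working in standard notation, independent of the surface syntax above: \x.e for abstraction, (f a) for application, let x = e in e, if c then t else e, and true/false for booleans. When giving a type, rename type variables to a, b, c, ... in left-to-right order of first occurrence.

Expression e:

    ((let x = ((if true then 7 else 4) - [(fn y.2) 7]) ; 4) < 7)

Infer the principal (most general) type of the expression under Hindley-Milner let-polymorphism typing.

Answer: Bool

Working:
  unify Bool ~ Bool
  unify Int ~ Int
  unify Int ~ Int
\y._ : a -> Int
  unify a -> Int ~ Int -> b
  unify a ~ Int
  unify Int ~ b
_ _ : Int
  unify Int ~ Int
let x : Int
  unify Int ~ Int
  unify Int ~ Int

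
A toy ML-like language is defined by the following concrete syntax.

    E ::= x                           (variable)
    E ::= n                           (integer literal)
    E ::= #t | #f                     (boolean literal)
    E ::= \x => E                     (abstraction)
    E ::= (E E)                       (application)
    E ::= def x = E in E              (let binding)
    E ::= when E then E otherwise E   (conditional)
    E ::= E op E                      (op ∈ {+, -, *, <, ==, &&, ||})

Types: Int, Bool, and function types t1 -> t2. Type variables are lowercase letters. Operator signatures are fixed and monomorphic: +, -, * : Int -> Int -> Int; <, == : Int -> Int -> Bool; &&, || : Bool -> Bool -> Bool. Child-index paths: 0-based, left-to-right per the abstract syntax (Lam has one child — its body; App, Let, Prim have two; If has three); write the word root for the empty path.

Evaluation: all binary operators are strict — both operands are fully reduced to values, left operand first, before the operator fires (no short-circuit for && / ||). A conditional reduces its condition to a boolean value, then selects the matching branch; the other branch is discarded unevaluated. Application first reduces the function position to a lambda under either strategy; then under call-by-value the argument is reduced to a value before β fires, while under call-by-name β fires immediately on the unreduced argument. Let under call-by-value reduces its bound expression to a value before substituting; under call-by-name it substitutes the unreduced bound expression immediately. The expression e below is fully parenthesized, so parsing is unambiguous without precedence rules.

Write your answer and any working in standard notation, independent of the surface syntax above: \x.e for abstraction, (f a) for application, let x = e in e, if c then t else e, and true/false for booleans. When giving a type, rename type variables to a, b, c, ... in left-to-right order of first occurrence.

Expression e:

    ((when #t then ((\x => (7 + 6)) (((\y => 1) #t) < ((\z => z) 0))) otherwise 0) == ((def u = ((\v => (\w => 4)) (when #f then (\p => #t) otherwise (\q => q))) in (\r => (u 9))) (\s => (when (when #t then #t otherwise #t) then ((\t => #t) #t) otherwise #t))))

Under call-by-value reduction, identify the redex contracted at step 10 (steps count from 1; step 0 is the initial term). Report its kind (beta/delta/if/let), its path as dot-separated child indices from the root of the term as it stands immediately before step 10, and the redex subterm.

Answer: beta at 1 : ((\r.((\w.4) 9)) (\s.(if (if true then true else true) then ((\t.true) true) else true)))

Derivation:
step 0: ((if true then ((\x.(7 + 6)) (((\y.1) true) < ((\z.z) 0))) else 0) == ((let u = ((\v.(\w.4)) (if false then (\p.true) else (\q.q))) in (\r.(u 9))) (\s.(if (if true then true else true) then ((\t.true) true) else true))))
step 1: [if@0] (((\x.(7 + 6)) (((\y.1) true) < ((\z.z) 0))) == ((let u = ((\v.(\w.4)) (if false then (\p.true) else (\q.q))) in (\r.(u 9))) (\s.(if (if true then true else true) then ((\t.true) true) else true))))
step 2: [beta@0.1.0] (((\x.(7 + 6)) (1 < ((\z.z) 0))) == ((let u = ((\v.(\w.4)) (if false then (\p.true) else (\q.q))) in (\r.(u 9))) (\s.(if (if true then true else true) then ((\t.true) true) else true))))
step 3: [beta@0.1.1] (((\x.(7 + 6)) (1 < 0)) == ((let u = ((\v.(\w.4)) (if false then (\p.true) else (\q.q))) in (\r.(u 9))) (\s.(if (if true then true else true) then ((\t.true) true) else true))))
step 4: [delta@0.1] (((\x.(7 + 6)) false) == ((let u = ((\v.(\w.4)) (if false then (\p.true) else (\q.q))) in (\r.(u 9))) (\s.(if (if true then true else true) then ((\t.true) true) else true))))
step 5: [beta@0] ((7 + 6) == ((let u = ((\v.(\w.4)) (if false then (\p.true) else (\q.q))) in (\r.(u 9))) (\s.(if (if true then true else true) then ((\t.true) true) else true))))
step 6: [delta@0] (13 == ((let u = ((\v.(\w.4)) (if false then (\p.true) else (\q.q))) in (\r.(u 9))) (\s.(if (if true then true else true) then ((\t.true) true) else true))))
step 7: [if@1.0.0.1] (13 == ((let u = ((\v.(\w.4)) (\q.q)) in (\r.(u 9))) (\s.(if (if true then true else true) then ((\t.true) true) else true))))
step 8: [beta@1.0.0] (13 == ((let u = (\w.4) in (\r.(u 9))) (\s.(if (if true then true else true) then ((\t.true) true) else true))))
step 9: [let@1.0] (13 == ((\r.((\w.4) 9)) (\s.(if (if true then true else true) then ((\t.true) true) else true))))
step 10: [beta@1] (13 == ((\w.4) 9))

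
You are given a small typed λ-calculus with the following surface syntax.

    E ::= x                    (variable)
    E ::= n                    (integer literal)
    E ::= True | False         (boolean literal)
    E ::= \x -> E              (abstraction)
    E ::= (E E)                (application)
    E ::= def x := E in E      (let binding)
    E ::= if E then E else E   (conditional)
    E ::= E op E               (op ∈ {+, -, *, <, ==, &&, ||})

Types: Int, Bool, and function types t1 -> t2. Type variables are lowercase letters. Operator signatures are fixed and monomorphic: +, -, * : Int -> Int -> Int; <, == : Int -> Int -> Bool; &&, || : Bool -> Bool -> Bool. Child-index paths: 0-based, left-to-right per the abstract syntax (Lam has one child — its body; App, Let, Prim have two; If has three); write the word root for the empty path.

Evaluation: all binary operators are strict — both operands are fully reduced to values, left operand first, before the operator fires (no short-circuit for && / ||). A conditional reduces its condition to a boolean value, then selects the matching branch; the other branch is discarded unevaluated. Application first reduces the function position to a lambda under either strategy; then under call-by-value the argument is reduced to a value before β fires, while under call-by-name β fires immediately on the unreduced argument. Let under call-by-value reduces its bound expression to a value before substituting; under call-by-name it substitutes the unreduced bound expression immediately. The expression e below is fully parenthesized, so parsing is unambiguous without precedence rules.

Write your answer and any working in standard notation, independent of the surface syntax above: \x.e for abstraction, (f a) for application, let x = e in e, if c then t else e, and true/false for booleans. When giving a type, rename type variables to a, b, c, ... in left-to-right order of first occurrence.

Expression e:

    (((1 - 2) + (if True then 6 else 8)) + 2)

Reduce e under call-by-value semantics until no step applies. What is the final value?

Answer: 7

Trace:
step 0: (((1 - 2) + (if true then 6 else 8)) + 2)
step 1: [delta@0.0] ((-1 + (if true then 6 else 8)) + 2)
step 2: [if@0.1] ((-1 + 6) + 2)
step 3: [delta@0] (5 + 2)
step 4: [delta@root] 7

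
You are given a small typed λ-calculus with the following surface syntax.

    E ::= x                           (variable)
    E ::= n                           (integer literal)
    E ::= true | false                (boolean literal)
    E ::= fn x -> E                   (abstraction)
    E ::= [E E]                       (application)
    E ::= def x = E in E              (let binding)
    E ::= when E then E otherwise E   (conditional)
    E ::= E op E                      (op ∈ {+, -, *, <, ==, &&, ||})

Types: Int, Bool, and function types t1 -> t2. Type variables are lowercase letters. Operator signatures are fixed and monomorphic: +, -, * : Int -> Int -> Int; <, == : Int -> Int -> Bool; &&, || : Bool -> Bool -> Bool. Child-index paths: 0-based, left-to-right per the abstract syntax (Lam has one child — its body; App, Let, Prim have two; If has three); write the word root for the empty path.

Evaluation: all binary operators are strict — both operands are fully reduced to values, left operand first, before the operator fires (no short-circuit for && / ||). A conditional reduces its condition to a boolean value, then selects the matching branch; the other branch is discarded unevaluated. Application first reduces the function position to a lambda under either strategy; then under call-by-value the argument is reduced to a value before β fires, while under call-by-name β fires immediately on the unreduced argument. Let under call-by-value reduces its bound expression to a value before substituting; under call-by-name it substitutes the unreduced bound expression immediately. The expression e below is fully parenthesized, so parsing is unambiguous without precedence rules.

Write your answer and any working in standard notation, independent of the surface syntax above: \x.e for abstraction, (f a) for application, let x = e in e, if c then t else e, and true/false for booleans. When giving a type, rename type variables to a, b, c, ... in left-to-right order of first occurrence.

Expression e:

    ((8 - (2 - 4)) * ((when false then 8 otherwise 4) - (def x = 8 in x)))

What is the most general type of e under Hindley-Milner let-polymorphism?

Answer: Int

Derivation:
  unify Int ~ Int
  unify Int ~ Int
  unify Int ~ Int
  unify Int ~ Int
  unify Int ~ Int
  unify Bool ~ Bool
  unify Int ~ Int
  unify Int ~ Int
let x : Int
x : Int
  unify Int ~ Int
  unify Int ~ Int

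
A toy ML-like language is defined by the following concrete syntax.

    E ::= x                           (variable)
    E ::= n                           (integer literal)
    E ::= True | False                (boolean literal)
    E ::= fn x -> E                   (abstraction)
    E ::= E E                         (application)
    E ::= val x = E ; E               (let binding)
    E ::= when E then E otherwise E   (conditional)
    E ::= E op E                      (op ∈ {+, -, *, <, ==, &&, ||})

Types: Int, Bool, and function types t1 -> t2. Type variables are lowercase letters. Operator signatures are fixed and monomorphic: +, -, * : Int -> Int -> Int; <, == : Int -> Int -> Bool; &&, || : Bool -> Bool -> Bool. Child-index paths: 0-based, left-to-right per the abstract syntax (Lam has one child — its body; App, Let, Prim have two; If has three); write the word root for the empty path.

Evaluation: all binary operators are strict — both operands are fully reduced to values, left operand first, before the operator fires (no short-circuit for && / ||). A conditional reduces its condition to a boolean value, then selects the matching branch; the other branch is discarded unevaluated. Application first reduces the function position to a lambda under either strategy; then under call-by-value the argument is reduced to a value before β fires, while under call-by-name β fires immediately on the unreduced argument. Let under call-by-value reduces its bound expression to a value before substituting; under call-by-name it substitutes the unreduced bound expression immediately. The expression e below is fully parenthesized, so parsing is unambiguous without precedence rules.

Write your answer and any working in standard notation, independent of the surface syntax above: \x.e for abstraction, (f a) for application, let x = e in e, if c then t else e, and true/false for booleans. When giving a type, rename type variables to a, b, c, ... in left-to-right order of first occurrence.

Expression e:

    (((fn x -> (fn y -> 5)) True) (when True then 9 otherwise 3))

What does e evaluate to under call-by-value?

Answer: 5

Working:
step 0: (((\x.(\y.5)) true) (if true then 9 else 3))
step 1: [beta@0] ((\y.5) (if true then 9 else 3))
step 2: [if@1] ((\y.5) 9)
step 3: [beta@root] 5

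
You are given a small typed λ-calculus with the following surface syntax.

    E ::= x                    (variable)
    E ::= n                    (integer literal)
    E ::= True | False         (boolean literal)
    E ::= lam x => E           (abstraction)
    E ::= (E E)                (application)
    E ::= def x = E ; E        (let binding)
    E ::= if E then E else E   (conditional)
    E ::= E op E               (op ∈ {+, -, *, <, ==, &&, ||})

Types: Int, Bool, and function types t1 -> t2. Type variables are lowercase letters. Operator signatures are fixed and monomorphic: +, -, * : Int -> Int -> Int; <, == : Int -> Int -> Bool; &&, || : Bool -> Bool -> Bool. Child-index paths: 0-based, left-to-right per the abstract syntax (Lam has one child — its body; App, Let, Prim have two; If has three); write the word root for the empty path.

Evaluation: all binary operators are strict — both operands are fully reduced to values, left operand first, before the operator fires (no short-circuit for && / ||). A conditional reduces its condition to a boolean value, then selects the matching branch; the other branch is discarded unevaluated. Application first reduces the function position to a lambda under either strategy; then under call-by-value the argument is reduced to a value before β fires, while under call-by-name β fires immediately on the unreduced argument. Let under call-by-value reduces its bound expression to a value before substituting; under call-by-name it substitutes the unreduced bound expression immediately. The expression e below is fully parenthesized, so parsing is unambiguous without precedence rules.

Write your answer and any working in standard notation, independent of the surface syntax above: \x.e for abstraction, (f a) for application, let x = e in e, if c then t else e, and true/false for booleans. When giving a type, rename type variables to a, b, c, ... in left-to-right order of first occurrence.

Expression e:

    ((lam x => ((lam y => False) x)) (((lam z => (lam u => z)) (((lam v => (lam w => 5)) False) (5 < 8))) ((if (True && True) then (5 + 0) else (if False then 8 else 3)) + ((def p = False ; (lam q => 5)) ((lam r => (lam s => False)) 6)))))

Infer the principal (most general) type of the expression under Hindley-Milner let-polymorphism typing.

Trace:
\y._ : b -> Bool
x : a
  unify b -> Bool ~ a -> c
  unify b ~ a
  unify Bool ~ c
_ _ : Bool
\x._ : a -> Bool
z : d
\u._ : e -> d
\z._ : d -> e -> d
\w._ : g -> Int
\v._ : f -> g -> Int
  unify f -> g -> Int ~ Bool -> h
  unify f ~ Bool
  unify g -> Int ~ h
_ _ : g -> Int
  unify Int ~ Int
  unify Int ~ Int
  unify g -> Int ~ Bool -> i
  unify g ~ Bool
  unify Int ~ i
_ _ : Int
  unify d -> e -> d ~ Int -> j
  unify d ~ Int
  unify e -> Int ~ j
_ _ : e -> Int
  unify Bool ~ Bool
  unify Bool ~ Bool
  unify Bool ~ Bool
  unify Int ~ Int
  unify Int ~ Int
  unify Bool ~ Bool
  unify Int ~ Int
  unify Int ~ Int
  unify Int ~ Int
let p : Bool
\q._ : k -> Int
\s._ : m -> Bool
\r._ : l -> m -> Bool
  unify l -> m -> Bool ~ Int -> n
  unify l ~ Int
  unify m -> Bool ~ n
_ _ : m -> Bool
  unify k -> Int ~ (m -> Bool) -> o
  unify k ~ m -> Bool
  unify Int ~ o
_ _ : Int
  unify Int ~ Int
  unify e -> Int ~ Int -> p
  unify e ~ Int
  unify Int ~ p
_ _ : Int
  unify a -> Bool ~ Int -> q
  unify a ~ Int
  unify Bool ~ q
_ _ : Bool

Answer: Bool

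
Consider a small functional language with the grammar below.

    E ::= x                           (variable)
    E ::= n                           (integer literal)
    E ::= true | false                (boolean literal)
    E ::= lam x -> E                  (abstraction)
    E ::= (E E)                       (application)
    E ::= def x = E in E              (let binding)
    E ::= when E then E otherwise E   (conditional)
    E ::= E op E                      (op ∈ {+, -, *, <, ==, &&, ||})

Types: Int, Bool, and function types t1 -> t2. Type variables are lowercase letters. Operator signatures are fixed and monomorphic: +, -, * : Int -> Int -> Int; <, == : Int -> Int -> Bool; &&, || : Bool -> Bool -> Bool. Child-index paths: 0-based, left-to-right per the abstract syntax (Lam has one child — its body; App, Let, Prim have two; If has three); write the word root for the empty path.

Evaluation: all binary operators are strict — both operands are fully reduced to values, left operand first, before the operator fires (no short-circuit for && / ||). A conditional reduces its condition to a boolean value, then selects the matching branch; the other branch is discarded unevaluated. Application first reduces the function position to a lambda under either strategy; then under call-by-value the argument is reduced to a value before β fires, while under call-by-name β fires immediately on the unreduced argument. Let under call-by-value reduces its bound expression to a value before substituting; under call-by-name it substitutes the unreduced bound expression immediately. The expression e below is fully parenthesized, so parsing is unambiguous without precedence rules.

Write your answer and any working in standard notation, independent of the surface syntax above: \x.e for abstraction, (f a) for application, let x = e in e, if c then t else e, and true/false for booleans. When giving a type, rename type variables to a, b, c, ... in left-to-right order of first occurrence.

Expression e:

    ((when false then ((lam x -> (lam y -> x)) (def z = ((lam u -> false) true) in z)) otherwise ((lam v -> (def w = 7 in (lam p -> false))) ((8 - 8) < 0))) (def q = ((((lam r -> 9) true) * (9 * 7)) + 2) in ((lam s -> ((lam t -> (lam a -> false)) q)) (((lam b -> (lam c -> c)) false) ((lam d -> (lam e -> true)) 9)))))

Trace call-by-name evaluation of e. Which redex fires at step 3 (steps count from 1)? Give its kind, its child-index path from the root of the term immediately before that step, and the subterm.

Derivation:
step 0: ((if false then ((\x.(\y.x)) (let z = ((\u.false) true) in z)) else ((\v.(let w = 7 in (\p.false))) ((8 - 8) < 0))) (let q = ((((\r.9) true) * (9 * 7)) + 2) in ((\s.((\t.(\a.false)) q)) (((\b.(\c.c)) false) ((\d.(\e.true)) 9)))))
step 1: [if@0] (((\v.(let w = 7 in (\p.false))) ((8 - 8) < 0)) (let q = ((((\r.9) true) * (9 * 7)) + 2) in ((\s.((\t.(\a.false)) q)) (((\b.(\c.c)) false) ((\d.(\e.true)) 9)))))
step 2: [beta@0] ((let w = 7 in (\p.false)) (let q = ((((\r.9) true) * (9 * 7)) + 2) in ((\s.((\t.(\a.false)) q)) (((\b.(\c.c)) false) ((\d.(\e.true)) 9)))))
step 3: [let@0] ((\p.false) (let q = ((((\r.9) true) * (9 * 7)) + 2) in ((\s.((\t.(\a.false)) q)) (((\b.(\c.c)) false) ((\d.(\e.true)) 9)))))

Answer: let at 0 : (let w = 7 in (\p.false))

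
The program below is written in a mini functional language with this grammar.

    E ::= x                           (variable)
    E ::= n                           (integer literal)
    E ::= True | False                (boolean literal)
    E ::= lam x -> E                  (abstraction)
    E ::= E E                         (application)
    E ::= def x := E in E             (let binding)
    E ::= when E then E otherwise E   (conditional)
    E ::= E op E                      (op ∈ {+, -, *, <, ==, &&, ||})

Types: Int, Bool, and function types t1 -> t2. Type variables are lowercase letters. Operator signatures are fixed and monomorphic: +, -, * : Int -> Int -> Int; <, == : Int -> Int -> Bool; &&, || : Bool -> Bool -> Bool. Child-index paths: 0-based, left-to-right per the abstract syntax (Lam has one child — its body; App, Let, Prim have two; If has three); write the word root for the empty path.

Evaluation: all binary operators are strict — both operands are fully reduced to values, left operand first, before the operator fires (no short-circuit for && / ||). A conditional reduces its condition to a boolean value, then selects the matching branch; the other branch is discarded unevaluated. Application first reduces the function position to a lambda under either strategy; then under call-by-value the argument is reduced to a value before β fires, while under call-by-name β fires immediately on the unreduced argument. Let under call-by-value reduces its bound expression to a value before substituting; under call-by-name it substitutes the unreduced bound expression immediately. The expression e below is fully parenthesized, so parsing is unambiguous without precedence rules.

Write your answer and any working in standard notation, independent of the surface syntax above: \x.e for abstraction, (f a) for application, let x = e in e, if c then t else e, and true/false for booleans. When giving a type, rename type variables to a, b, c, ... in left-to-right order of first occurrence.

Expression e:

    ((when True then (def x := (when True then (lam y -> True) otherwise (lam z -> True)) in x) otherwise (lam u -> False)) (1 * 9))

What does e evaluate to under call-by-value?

Answer: true

Working:
step 0: ((if true then (let x = (if true then (\y.true) else (\z.true)) in x) else (\u.false)) (1 * 9))
step 1: [if@0] ((let x = (if true then (\y.true) else (\z.true)) in x) (1 * 9))
step 2: [if@0.0] ((let x = (\y.true) in x) (1 * 9))
step 3: [let@0] ((\y.true) (1 * 9))
step 4: [delta@1] ((\y.true) 9)
step 5: [beta@root] true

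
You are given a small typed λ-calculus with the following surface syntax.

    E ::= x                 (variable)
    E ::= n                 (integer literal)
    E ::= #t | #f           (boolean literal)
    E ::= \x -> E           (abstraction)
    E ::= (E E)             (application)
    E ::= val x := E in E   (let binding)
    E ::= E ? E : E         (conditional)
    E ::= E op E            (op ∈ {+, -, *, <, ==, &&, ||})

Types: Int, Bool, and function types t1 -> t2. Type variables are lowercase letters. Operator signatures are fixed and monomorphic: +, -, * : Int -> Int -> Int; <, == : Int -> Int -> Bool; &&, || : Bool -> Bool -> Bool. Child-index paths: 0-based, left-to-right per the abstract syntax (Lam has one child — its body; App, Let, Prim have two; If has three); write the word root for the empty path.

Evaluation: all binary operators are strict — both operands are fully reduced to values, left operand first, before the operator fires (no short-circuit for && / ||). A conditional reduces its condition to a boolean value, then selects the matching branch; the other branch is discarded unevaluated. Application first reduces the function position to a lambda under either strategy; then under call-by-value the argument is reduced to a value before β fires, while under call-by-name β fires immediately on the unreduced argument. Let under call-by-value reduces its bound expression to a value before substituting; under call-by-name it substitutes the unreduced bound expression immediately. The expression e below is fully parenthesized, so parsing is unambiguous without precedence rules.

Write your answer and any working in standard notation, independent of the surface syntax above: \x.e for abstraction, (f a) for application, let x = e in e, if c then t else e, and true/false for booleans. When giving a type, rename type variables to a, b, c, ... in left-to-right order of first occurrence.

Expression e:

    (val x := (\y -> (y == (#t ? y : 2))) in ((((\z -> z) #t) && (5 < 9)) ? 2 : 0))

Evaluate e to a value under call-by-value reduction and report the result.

Trace:
step 0: (let x = (\y.(y == (if true then y else 2))) in (if (((\z.z) true) && (5 < 9)) then 2 else 0))
step 1: [let@root] (if (((\z.z) true) && (5 < 9)) then 2 else 0)
step 2: [beta@0.0] (if (true && (5 < 9)) then 2 else 0)
step 3: [delta@0.1] (if (true && true) then 2 else 0)
step 4: [delta@0] (if true then 2 else 0)
step 5: [if@root] 2

Answer: 2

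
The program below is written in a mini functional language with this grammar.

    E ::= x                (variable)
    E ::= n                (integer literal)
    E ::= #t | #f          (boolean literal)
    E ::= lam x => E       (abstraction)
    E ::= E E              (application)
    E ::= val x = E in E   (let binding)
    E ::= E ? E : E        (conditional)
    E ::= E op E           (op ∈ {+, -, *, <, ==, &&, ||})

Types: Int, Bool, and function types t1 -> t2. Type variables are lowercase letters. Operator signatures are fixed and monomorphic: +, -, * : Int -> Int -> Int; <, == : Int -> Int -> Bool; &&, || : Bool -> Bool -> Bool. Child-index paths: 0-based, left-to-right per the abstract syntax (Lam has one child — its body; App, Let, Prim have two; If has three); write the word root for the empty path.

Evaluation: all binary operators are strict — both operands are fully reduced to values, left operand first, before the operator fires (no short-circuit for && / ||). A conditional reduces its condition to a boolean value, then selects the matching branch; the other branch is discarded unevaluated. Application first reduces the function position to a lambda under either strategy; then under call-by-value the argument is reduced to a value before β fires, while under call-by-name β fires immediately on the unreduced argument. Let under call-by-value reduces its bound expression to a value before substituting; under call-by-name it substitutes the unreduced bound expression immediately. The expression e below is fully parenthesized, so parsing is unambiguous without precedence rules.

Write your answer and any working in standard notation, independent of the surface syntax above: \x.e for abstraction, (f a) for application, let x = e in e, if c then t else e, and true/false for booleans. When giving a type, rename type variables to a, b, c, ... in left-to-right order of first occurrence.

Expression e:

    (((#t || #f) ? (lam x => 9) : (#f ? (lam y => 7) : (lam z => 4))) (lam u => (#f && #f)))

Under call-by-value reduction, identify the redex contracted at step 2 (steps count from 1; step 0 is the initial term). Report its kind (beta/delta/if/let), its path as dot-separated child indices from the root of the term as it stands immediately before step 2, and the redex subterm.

Answer: if at 0 : (if true then (\x.9) else (if false then (\y.7) else (\z.4)))

Derivation:
step 0: ((if (true || false) then (\x.9) else (if false then (\y.7) else (\z.4))) (\u.(false && false)))
step 1: [delta@0.0] ((if true then (\x.9) else (if false then (\y.7) else (\z.4))) (\u.(false && false)))
step 2: [if@0] ((\x.9) (\u.(false && false)))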